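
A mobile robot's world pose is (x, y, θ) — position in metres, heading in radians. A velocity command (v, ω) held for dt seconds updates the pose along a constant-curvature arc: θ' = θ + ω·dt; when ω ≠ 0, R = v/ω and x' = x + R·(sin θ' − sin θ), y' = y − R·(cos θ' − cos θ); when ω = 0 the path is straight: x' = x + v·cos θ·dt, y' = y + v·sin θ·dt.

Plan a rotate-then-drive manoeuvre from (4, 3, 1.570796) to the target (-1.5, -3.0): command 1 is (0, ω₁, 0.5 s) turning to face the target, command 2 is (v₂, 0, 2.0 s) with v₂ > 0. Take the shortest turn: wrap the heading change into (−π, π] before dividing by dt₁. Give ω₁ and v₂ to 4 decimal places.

heading to target = atan2(-3−3, -1.5−4) = -2.3127
Δθ = wrap(-2.3127 − 1.5708) = 2.3996; ω₁ = Δθ/dt₁ = 4.7993
distance = √((-1.5−4)² + (-3−3)²) = 8.1394; v₂ = distance/dt₂ = 4.0697

ω₁ = 4.7993, v₂ = 4.0697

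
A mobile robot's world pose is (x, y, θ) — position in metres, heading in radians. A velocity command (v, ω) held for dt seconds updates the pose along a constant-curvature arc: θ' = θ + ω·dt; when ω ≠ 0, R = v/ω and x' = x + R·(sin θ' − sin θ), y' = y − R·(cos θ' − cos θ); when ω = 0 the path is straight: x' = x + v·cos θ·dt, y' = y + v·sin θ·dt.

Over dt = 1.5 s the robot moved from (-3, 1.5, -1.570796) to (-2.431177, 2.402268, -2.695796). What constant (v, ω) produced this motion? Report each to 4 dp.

v = -0.7500, ω = -0.7500

Δθ = -2.695796 − -1.570796 = -1.125000
ω = Δθ/dt = -1.125000/1.5 = -0.7500
R = −Δy/(cos θ' − cos θ) = 1.0000
v = R·ω = 1.0000·-0.7500 = -0.7500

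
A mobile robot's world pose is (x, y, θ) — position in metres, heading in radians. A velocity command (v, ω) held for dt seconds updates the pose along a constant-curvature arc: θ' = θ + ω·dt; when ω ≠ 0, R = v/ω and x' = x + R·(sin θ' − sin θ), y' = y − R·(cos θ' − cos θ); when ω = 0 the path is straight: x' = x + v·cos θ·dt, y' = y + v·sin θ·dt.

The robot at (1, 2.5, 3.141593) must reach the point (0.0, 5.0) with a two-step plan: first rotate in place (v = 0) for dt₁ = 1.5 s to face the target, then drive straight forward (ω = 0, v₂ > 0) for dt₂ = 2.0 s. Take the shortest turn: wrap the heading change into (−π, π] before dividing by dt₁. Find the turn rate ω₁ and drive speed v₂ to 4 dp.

heading to target = atan2(5−2.5, 0−1) = 1.9513
Δθ = wrap(1.9513 − 3.1416) = -1.1903; ω₁ = Δθ/dt₁ = -0.7935
distance = √((0−1)² + (5−2.5)²) = 2.6926; v₂ = distance/dt₂ = 1.3463

ω₁ = -0.7935, v₂ = 1.3463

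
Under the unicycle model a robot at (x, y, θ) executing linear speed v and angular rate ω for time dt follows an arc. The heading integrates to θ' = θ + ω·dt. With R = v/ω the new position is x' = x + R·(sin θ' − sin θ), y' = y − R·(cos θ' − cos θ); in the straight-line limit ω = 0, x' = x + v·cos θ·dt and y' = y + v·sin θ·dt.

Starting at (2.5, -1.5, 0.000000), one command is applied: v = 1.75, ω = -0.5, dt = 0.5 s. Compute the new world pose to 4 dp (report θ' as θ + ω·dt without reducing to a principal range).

θ' = 0.0000 + -0.5·0.5 = -0.2500
R = v/ω = 1.75/-0.5 = -3.5000
x' = 2.5 + -3.5000·(sin -0.2500 − sin 0.0000) = 3.3659
y' = -1.5 − -3.5000·(cos -0.2500 − cos 0.0000) = -1.6088

(3.3659, -1.6088, -0.2500)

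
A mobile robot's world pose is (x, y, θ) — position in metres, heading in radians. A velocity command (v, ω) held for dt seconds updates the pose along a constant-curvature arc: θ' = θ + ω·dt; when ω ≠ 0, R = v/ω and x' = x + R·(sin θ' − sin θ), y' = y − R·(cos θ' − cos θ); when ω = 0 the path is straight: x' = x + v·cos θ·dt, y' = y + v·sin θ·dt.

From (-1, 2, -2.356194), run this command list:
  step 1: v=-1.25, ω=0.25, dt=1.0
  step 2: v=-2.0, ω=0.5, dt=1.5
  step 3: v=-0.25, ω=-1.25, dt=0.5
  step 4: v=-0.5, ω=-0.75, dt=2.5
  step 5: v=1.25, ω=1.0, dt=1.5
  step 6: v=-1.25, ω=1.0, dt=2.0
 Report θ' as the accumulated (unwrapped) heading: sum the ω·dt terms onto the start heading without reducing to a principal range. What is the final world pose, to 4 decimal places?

step 1: θ'=-2.1062 (R=-5.0000) → pose (-0.2352, 2.9846, -2.1062)
step 2: θ'=-1.3562 (R=-4.0000) → pose (0.2328, 5.8772, -1.3562)
step 3: θ'=-1.9812 (R=0.2000) → pose (0.2448, 5.9996, -1.9812)
step 4: θ'=-3.8562 (R=0.6667) → pose (1.2930, 6.2372, -3.8562)
step 5: θ'=-2.3562 (R=1.2500) → pose (-0.4100, 6.1768, -2.3562)
step 6: θ'=-0.3562 (R=-1.2500) → pose (-0.8580, 8.2323, -0.3562)

(-0.8580, 8.2323, -0.3562)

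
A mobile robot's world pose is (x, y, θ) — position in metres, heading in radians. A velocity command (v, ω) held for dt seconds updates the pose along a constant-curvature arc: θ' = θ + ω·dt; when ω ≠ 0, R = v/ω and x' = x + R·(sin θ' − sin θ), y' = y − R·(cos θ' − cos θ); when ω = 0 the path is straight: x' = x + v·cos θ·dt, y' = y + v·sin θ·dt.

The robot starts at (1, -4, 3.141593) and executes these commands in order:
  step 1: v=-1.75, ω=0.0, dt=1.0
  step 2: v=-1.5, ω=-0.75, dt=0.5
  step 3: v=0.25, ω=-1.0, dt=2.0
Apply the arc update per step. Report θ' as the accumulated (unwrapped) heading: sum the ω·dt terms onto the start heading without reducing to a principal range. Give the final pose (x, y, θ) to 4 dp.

(3.4007, -3.7263, 0.7666)

step 1: θ'=3.1416 (straight) → pose (2.7500, -4.0000, 3.1416)
step 2: θ'=2.7666 (R=2.0000) → pose (3.4825, -4.1390, 2.7666)
step 3: θ'=0.7666 (R=-0.2500) → pose (3.4007, -3.7263, 0.7666)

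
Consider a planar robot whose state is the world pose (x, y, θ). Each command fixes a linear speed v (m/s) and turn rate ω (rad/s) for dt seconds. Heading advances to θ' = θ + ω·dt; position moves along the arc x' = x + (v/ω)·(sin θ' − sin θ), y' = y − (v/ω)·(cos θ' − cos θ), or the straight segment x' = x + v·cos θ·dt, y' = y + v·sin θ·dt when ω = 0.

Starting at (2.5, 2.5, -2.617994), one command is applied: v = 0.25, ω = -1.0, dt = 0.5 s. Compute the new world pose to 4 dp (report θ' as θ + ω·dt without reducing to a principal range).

θ' = -2.6180 + -1.0·0.5 = -3.1180
R = v/ω = 0.25/-1.0 = -0.2500
x' = 2.5 + -0.2500·(sin -3.1180 − sin -2.6180) = 2.3809
y' = 2.5 − -0.2500·(cos -3.1180 − cos -2.6180) = 2.4666

(2.3809, 2.4666, -3.1180)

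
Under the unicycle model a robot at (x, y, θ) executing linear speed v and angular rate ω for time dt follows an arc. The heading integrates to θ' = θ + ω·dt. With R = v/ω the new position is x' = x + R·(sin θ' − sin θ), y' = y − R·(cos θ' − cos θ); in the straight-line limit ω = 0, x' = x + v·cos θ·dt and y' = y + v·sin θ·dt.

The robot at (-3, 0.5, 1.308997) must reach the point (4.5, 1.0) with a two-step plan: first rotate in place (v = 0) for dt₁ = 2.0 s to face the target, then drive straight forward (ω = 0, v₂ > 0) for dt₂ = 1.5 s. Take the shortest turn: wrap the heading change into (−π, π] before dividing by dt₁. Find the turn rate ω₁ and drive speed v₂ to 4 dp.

heading to target = atan2(1−0.5, 4.5−-3) = 0.0666
Δθ = wrap(0.0666 − 1.3090) = -1.2424; ω₁ = Δθ/dt₁ = -0.6212
distance = √((4.5−-3)² + (1−0.5)²) = 7.5166; v₂ = distance/dt₂ = 5.0111

ω₁ = -0.6212, v₂ = 5.0111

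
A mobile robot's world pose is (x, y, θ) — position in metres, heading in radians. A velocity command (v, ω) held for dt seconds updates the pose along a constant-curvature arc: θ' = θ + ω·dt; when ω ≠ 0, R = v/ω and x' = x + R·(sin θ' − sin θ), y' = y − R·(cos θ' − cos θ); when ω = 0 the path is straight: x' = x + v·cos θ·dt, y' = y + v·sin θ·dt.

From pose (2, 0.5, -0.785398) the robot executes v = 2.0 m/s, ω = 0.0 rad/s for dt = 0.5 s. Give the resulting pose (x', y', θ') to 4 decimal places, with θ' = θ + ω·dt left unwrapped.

θ' = -0.7854 + 0.0·0.5 = -0.7854
ω = 0 → straight: x' = 2 + 2.0·cos(-0.7854)·0.5 = 2.7071
y' = 0.5 + 2.0·sin(-0.7854)·0.5 = -0.2071

(2.7071, -0.2071, -0.7854)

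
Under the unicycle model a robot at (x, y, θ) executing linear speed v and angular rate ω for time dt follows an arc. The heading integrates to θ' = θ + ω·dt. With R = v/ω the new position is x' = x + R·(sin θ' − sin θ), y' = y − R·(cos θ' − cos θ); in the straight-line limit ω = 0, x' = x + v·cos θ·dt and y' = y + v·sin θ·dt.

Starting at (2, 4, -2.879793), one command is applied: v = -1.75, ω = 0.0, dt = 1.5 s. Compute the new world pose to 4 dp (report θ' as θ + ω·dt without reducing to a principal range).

θ' = -2.8798 + 0.0·1.5 = -2.8798
ω = 0 → straight: x' = 2 + -1.75·cos(-2.8798)·1.5 = 4.5356
y' = 4 + -1.75·sin(-2.8798)·1.5 = 4.6794

(4.5356, 4.6794, -2.8798)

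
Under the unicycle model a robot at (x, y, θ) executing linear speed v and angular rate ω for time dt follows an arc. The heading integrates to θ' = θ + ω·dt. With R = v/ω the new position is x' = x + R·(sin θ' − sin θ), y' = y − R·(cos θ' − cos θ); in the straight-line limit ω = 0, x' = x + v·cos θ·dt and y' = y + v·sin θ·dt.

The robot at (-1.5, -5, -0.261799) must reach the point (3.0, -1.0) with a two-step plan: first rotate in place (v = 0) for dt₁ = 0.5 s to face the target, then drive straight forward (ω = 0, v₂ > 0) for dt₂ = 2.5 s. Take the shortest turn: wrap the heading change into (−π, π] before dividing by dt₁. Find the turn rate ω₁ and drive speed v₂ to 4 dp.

heading to target = atan2(-1−-5, 3−-1.5) = 0.7266
Δθ = wrap(0.7266 − -0.2618) = 0.9884; ω₁ = Δθ/dt₁ = 1.9769
distance = √((3−-1.5)² + (-1−-5)²) = 6.0208; v₂ = distance/dt₂ = 2.4083

ω₁ = 1.9769, v₂ = 2.4083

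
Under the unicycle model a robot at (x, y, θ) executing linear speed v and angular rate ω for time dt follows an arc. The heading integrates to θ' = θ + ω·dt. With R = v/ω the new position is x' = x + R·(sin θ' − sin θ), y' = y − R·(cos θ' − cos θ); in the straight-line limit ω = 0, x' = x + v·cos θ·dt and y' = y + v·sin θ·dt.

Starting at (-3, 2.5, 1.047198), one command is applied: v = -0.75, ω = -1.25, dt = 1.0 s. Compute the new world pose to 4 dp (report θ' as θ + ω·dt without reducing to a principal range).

θ' = 1.0472 + -1.25·1.0 = -0.2028
R = v/ω = -0.75/-1.25 = 0.6000
x' = -3 + 0.6000·(sin -0.2028 − sin 1.0472) = -3.6405
y' = 2.5 − 0.6000·(cos -0.2028 − cos 1.0472) = 2.2123

(-3.6405, 2.2123, -0.2028)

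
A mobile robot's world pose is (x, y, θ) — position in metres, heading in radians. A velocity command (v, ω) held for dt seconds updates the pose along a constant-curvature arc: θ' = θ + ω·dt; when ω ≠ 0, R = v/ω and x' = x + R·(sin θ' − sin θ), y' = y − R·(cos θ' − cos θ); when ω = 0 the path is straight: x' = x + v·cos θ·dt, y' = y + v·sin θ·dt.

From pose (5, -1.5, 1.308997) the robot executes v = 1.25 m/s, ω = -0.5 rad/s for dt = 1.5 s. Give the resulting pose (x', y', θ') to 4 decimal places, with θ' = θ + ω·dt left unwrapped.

(6.0890, -0.0276, 0.5590)

θ' = 1.3090 + -0.5·1.5 = 0.5590
R = v/ω = 1.25/-0.5 = -2.5000
x' = 5 + -2.5000·(sin 0.5590 − sin 1.3090) = 6.0890
y' = -1.5 − -2.5000·(cos 0.5590 − cos 1.3090) = -0.0276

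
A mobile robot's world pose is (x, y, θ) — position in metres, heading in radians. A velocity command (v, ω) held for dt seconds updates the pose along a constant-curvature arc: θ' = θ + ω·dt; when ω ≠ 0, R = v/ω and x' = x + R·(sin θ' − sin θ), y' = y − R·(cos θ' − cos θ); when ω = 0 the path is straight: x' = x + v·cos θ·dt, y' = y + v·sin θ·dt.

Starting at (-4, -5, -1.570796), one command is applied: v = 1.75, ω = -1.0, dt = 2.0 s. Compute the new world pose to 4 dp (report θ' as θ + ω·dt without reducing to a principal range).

θ' = -1.5708 + -1.0·2.0 = -3.5708
R = v/ω = 1.75/-1.0 = -1.7500
x' = -4 + -1.7500·(sin -3.5708 − sin -1.5708) = -6.4783
y' = -5 − -1.7500·(cos -3.5708 − cos -1.5708) = -6.5913

(-6.4783, -6.5913, -3.5708)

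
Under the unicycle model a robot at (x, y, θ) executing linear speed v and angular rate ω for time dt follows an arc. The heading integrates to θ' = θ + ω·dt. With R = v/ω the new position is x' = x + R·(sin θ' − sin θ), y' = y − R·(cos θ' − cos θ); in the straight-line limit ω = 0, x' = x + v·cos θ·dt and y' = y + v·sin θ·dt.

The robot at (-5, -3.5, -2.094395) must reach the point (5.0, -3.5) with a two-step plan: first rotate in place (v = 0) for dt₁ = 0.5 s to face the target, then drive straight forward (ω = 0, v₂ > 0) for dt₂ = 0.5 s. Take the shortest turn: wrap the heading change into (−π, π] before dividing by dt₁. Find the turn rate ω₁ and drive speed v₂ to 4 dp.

ω₁ = 4.1888, v₂ = 20.0000

heading to target = atan2(-3.5−-3.5, 5−-5) = 0.0000
Δθ = wrap(0.0000 − -2.0944) = 2.0944; ω₁ = Δθ/dt₁ = 4.1888
distance = √((5−-5)² + (-3.5−-3.5)²) = 10.0000; v₂ = distance/dt₂ = 20.0000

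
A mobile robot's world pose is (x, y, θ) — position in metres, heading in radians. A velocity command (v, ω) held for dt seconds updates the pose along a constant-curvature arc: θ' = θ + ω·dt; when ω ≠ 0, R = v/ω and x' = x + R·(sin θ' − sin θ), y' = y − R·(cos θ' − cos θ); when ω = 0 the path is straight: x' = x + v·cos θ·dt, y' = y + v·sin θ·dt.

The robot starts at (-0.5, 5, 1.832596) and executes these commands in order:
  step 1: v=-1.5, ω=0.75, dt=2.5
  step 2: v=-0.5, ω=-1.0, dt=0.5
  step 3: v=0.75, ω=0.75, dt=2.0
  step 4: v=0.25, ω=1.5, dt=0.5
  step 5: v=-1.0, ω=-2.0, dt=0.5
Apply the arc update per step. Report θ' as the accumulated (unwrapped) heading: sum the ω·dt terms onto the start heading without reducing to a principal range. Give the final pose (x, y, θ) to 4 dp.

(1.7333, 3.2647, 4.4576)

step 1: θ'=3.7076 (R=-2.0000) → pose (2.5044, 3.8295, 3.7076)
step 2: θ'=3.2076 (R=0.5000) → pose (2.7395, 3.9064, 3.2076)
step 3: θ'=4.7076 (R=1.0000) → pose (1.8055, 2.9134, 4.7076)
step 4: θ'=5.4576 (R=0.1667) → pose (1.8497, 2.7996, 5.4576)
step 5: θ'=4.4576 (R=0.5000) → pose (1.7333, 3.2647, 4.4576)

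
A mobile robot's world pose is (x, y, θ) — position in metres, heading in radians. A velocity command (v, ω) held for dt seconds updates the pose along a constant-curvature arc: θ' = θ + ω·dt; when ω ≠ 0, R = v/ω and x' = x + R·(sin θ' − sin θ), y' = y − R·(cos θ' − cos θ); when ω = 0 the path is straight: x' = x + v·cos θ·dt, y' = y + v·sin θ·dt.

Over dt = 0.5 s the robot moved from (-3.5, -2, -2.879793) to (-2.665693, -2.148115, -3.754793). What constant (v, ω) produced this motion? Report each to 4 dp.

v = -1.7500, ω = -1.7500

Δθ = -3.754793 − -2.879793 = -0.875000
ω = Δθ/dt = -0.875000/0.5 = -1.7500
R = Δx/(sin θ' − sin θ) = 1.0000
v = R·ω = 1.0000·-1.7500 = -1.7500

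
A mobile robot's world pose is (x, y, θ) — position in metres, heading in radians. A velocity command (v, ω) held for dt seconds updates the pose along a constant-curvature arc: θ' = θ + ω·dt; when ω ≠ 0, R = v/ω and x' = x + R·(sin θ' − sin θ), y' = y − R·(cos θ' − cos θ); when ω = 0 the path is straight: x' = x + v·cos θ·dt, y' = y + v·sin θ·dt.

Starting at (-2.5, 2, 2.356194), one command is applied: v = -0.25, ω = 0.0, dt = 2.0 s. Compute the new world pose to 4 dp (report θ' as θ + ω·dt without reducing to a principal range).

(-2.1464, 1.6464, 2.3562)

θ' = 2.3562 + 0.0·2.0 = 2.3562
ω = 0 → straight: x' = -2.5 + -0.25·cos(2.3562)·2.0 = -2.1464
y' = 2 + -0.25·sin(2.3562)·2.0 = 1.6464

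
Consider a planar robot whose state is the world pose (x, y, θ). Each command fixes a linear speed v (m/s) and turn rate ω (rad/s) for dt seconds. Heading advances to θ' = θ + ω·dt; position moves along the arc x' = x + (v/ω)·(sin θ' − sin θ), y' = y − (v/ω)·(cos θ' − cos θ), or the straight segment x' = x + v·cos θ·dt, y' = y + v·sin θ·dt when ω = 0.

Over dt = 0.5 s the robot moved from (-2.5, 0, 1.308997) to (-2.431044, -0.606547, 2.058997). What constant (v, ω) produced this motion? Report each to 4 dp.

v = -1.2500, ω = 1.5000

Δθ = 2.058997 − 1.308997 = 0.750000
ω = Δθ/dt = 0.750000/0.5 = 1.5000
R = −Δy/(cos θ' − cos θ) = -0.8333
v = R·ω = -0.8333·1.5000 = -1.2500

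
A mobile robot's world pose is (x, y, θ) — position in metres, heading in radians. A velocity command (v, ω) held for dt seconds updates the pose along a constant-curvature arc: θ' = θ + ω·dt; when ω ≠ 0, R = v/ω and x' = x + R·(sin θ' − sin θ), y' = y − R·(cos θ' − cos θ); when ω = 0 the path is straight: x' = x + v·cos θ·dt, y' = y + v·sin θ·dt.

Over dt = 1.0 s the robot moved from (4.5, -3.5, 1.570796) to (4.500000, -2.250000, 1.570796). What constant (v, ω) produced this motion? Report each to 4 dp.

v = 1.2500, ω = 0.0000

Δθ = 1.570796 − 1.570796 = 0.000000
ω = Δθ/dt = 0.000000/1.0 = 0.0000
ω = 0 → v = (Δx·cos θ + Δy·sin θ)/dt = 1.2500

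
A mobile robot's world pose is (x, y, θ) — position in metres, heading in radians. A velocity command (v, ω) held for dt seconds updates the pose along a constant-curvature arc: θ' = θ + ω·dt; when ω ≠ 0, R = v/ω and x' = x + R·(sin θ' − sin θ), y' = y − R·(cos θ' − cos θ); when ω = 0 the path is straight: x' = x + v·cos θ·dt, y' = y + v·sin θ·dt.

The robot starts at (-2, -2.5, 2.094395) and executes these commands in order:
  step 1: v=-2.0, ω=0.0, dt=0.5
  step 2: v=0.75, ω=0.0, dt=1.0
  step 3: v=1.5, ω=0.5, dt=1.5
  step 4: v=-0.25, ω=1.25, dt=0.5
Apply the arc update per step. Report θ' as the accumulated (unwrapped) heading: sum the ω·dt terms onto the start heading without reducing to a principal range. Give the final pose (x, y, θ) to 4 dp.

(-3.4716, -1.3461, 3.4694)

step 1: θ'=2.0944 (straight) → pose (-1.5000, -3.3660, 2.0944)
step 2: θ'=2.0944 (straight) → pose (-1.8750, -2.7165, 2.0944)
step 3: θ'=2.8444 (R=3.0000) → pose (-3.5946, -1.3480, 2.8444)
step 4: θ'=3.4694 (R=-0.2000) → pose (-3.4716, -1.3461, 3.4694)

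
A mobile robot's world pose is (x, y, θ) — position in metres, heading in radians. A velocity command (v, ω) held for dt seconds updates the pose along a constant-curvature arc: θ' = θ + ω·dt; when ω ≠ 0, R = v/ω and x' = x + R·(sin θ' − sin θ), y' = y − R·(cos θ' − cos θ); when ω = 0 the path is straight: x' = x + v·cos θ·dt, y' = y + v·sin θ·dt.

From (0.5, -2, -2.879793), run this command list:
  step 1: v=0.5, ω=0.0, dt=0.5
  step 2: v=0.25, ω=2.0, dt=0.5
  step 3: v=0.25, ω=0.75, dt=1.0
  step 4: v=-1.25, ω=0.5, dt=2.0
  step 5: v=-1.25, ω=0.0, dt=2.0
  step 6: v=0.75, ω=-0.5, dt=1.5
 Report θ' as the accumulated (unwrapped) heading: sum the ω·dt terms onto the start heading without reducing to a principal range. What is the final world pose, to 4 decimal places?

step 1: θ'=-2.8798 (straight) → pose (0.2585, -2.0647, -2.8798)
step 2: θ'=-1.8798 (R=0.1250) → pose (0.1718, -2.1474, -1.8798)
step 3: θ'=-1.1298 (R=0.3333) → pose (0.1879, -2.3911, -1.1298)
step 4: θ'=-0.1298 (R=-2.5000) → pose (-1.7493, -0.9792, -0.1298)
step 5: θ'=-0.1298 (straight) → pose (-4.2283, -0.6557, -0.1298)
step 6: θ'=-0.8798 (R=-1.5000) → pose (-3.2665, -1.1871, -0.8798)

(-3.2665, -1.1871, -0.8798)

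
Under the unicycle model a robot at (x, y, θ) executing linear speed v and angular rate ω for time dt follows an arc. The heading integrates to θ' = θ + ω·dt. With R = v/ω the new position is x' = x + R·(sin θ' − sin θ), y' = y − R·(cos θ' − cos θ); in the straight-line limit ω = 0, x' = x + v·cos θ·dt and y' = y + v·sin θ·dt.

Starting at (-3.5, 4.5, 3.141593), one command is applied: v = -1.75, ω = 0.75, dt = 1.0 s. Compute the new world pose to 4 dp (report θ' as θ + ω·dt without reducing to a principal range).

(-1.9095, 5.1261, 3.8916)

θ' = 3.1416 + 0.75·1.0 = 3.8916
R = v/ω = -1.75/0.75 = -2.3333
x' = -3.5 + -2.3333·(sin 3.8916 − sin 3.1416) = -1.9095
y' = 4.5 − -2.3333·(cos 3.8916 − cos 3.1416) = 5.1261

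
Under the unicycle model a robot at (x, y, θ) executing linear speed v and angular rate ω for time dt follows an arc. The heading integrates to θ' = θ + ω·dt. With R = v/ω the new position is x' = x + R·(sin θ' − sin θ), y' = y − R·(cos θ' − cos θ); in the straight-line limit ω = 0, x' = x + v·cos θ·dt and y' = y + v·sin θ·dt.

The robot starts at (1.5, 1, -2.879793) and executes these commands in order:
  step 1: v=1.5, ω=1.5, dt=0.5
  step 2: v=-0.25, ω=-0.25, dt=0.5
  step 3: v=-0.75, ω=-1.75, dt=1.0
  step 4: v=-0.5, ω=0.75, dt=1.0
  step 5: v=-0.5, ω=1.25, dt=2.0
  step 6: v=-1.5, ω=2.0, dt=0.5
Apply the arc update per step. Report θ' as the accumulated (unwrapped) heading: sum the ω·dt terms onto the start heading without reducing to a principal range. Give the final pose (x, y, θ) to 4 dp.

(1.6962, 1.3147, 0.2452)

step 1: θ'=-2.1298 (R=1.0000) → pose (0.9110, 0.5644, -2.1298)
step 2: θ'=-2.2548 (R=1.0000) → pose (0.9838, 0.6660, -2.2548)
step 3: θ'=-4.0048 (R=0.4286) → pose (1.6416, 0.6737, -4.0048)
step 4: θ'=-3.2548 (R=-0.6667) → pose (2.0729, 0.4447, -3.2548)
step 5: θ'=-0.7548 (R=-0.4000) → pose (2.3922, 1.1335, -0.7548)
step 6: θ'=0.2452 (R=-0.7500) → pose (1.6962, 1.3147, 0.2452)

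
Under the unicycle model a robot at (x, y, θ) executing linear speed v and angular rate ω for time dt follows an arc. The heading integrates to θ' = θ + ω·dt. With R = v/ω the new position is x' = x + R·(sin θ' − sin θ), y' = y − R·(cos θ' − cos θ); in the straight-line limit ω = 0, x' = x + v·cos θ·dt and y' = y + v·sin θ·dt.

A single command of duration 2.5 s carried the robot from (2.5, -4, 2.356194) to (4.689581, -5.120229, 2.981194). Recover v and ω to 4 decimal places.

Δθ = 2.981194 − 2.356194 = 0.625000
ω = Δθ/dt = 0.625000/2.5 = 0.2500
R = Δx/(sin θ' − sin θ) = -4.0000
v = R·ω = -4.0000·0.2500 = -1.0000

v = -1.0000, ω = 0.2500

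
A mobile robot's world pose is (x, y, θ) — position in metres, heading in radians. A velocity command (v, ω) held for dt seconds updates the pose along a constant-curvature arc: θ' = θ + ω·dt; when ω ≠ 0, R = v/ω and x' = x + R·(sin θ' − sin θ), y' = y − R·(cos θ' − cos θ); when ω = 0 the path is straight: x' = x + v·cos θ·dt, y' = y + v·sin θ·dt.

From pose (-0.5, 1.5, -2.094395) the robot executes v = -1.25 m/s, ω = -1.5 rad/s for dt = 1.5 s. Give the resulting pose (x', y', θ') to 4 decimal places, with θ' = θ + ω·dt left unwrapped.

(0.9992, 1.3831, -4.3444)

θ' = -2.0944 + -1.5·1.5 = -4.3444
R = v/ω = -1.25/-1.5 = 0.8333
x' = -0.5 + 0.8333·(sin -4.3444 − sin -2.0944) = 0.9992
y' = 1.5 − 0.8333·(cos -4.3444 − cos -2.0944) = 1.3831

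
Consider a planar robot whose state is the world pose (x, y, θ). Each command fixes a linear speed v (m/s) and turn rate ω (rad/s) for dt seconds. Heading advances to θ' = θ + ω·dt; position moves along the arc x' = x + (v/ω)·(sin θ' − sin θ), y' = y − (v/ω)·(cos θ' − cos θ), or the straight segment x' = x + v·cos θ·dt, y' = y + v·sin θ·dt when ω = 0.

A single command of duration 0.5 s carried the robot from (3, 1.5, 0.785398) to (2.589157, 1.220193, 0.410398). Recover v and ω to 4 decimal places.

v = -1.0000, ω = -0.7500

Δθ = 0.410398 − 0.785398 = -0.375000
ω = Δθ/dt = -0.375000/0.5 = -0.7500
R = Δx/(sin θ' − sin θ) = 1.3333
v = R·ω = 1.3333·-0.7500 = -1.0000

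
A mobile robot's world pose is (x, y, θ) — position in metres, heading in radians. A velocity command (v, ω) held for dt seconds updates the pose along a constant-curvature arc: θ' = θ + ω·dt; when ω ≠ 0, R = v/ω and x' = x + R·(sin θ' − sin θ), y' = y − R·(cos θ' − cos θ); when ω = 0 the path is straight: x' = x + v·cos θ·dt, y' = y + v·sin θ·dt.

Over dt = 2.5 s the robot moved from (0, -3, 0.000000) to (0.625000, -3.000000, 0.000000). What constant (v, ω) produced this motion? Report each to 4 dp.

Δθ = 0.000000 − 0.000000 = 0.000000
ω = Δθ/dt = 0.000000/2.5 = 0.0000
ω = 0 → v = (Δx·cos θ + Δy·sin θ)/dt = 0.2500

v = 0.2500, ω = 0.0000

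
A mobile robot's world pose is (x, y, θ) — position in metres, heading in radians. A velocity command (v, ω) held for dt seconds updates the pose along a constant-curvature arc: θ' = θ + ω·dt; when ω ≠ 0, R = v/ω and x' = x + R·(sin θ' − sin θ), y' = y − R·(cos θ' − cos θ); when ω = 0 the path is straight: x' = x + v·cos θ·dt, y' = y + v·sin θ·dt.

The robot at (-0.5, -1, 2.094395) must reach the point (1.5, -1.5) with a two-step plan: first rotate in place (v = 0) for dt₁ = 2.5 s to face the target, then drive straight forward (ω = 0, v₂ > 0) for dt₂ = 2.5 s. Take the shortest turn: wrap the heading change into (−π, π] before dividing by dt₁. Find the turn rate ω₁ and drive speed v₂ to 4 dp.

ω₁ = -0.9357, v₂ = 0.8246

heading to target = atan2(-1.5−-1, 1.5−-0.5) = -0.2450
Δθ = wrap(-0.2450 − 2.0944) = -2.3394; ω₁ = Δθ/dt₁ = -0.9357
distance = √((1.5−-0.5)² + (-1.5−-1)²) = 2.0616; v₂ = distance/dt₂ = 0.8246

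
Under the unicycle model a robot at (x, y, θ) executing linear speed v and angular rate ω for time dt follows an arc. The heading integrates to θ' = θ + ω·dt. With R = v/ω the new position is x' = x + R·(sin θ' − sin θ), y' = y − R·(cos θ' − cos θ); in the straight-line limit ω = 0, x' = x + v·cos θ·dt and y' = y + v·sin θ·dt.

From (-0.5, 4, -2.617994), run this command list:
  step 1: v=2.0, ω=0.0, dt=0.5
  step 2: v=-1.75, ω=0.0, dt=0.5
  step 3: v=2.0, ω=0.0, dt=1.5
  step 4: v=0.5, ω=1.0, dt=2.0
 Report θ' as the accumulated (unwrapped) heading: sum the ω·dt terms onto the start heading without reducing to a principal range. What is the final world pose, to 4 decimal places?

step 1: θ'=-2.6180 (straight) → pose (-1.3660, 3.5000, -2.6180)
step 2: θ'=-2.6180 (straight) → pose (-0.6083, 3.9375, -2.6180)
step 3: θ'=-2.6180 (straight) → pose (-3.2063, 2.4375, -2.6180)
step 4: θ'=-0.6180 (R=0.5000) → pose (-3.2460, 1.5970, -0.6180)

(-3.2460, 1.5970, -0.6180)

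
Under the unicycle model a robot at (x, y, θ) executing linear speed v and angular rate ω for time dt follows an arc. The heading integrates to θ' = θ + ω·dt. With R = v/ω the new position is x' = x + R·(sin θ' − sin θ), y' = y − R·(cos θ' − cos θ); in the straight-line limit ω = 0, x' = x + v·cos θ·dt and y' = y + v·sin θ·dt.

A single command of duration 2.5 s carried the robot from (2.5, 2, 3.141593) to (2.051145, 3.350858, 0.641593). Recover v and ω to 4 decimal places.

Δθ = 0.641593 − 3.141593 = -2.500000
ω = Δθ/dt = -2.500000/2.5 = -1.0000
R = −Δy/(cos θ' − cos θ) = -0.7500
v = R·ω = -0.7500·-1.0000 = 0.7500

v = 0.7500, ω = -1.0000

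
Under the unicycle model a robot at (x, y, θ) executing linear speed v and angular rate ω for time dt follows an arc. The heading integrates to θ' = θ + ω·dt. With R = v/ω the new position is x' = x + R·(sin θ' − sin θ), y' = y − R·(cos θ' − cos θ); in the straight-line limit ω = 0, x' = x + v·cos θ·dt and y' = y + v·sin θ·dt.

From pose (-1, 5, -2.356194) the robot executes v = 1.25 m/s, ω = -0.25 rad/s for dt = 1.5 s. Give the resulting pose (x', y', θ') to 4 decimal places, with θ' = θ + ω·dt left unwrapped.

(-2.5407, 3.9507, -2.7312)

θ' = -2.3562 + -0.25·1.5 = -2.7312
R = v/ω = 1.25/-0.25 = -5.0000
x' = -1 + -5.0000·(sin -2.7312 − sin -2.3562) = -2.5407
y' = 5 − -5.0000·(cos -2.7312 − cos -2.3562) = 3.9507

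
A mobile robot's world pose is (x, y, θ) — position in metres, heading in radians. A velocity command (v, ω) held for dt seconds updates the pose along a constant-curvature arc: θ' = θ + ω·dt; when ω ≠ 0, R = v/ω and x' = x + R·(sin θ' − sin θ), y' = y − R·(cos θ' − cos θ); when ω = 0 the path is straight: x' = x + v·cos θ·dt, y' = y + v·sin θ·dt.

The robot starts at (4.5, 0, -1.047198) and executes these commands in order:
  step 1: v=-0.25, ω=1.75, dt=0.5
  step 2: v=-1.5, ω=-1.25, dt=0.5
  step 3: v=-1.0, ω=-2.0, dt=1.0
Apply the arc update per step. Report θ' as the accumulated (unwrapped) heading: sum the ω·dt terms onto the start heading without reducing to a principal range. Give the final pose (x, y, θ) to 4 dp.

(3.9368, 1.2331, -2.7972)

step 1: θ'=-0.1722 (R=-0.1429) → pose (4.4008, 0.0693, -0.1722)
step 2: θ'=-0.7972 (R=1.2000) → pose (3.7479, 0.4131, -0.7972)
step 3: θ'=-2.7972 (R=0.5000) → pose (3.9368, 1.2331, -2.7972)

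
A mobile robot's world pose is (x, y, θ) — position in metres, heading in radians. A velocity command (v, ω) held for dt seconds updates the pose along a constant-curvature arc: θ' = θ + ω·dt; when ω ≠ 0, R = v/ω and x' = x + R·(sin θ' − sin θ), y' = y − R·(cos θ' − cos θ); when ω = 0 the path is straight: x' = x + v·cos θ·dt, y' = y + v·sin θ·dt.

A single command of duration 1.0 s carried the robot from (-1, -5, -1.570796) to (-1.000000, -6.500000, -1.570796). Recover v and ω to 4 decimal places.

v = 1.5000, ω = 0.0000

Δθ = -1.570796 − -1.570796 = 0.000000
ω = Δθ/dt = 0.000000/1.0 = 0.0000
ω = 0 → v = (Δx·cos θ + Δy·sin θ)/dt = 1.5000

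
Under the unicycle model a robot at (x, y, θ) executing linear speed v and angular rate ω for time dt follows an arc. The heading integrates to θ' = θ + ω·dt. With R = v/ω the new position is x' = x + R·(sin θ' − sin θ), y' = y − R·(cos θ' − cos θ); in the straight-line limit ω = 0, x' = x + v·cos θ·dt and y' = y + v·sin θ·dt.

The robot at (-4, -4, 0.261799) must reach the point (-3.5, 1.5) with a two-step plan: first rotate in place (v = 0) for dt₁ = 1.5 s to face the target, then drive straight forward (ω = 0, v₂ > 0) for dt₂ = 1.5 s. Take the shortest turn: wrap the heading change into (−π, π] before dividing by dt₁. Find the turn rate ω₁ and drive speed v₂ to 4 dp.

heading to target = atan2(1.5−-4, -3.5−-4) = 1.4801
Δθ = wrap(1.4801 − 0.2618) = 1.2183; ω₁ = Δθ/dt₁ = 0.8122
distance = √((-3.5−-4)² + (1.5−-4)²) = 5.5227; v₂ = distance/dt₂ = 3.6818

ω₁ = 0.8122, v₂ = 3.6818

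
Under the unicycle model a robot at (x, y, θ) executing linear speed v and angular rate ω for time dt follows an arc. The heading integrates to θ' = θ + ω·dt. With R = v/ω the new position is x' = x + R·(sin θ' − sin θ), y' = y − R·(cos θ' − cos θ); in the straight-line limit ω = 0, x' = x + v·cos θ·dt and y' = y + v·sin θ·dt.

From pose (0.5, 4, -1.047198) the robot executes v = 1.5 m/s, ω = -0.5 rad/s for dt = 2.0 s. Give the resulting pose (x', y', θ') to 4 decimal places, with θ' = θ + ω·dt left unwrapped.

(0.5679, 1.1242, -2.0472)

θ' = -1.0472 + -0.5·2.0 = -2.0472
R = v/ω = 1.5/-0.5 = -3.0000
x' = 0.5 + -3.0000·(sin -2.0472 − sin -1.0472) = 0.5679
y' = 4 − -3.0000·(cos -2.0472 − cos -1.0472) = 1.1242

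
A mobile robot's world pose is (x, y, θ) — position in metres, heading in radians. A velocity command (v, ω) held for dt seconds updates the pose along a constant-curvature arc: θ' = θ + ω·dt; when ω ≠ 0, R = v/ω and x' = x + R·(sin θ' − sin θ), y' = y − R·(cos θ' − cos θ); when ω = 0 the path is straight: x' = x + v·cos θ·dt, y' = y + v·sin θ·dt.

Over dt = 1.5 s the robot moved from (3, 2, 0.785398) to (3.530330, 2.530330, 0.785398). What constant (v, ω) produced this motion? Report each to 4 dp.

Δθ = 0.785398 − 0.785398 = 0.000000
ω = Δθ/dt = 0.000000/1.5 = 0.0000
ω = 0 → v = (Δx·cos θ + Δy·sin θ)/dt = 0.5000

v = 0.5000, ω = 0.0000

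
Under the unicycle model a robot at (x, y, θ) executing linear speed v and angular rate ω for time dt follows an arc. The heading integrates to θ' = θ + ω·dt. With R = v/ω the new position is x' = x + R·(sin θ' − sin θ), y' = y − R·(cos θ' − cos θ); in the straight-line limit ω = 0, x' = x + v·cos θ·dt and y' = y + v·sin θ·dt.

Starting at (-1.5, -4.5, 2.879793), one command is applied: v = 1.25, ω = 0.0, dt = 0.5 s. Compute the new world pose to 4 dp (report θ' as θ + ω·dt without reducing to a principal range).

θ' = 2.8798 + 0.0·0.5 = 2.8798
ω = 0 → straight: x' = -1.5 + 1.25·cos(2.8798)·0.5 = -2.1037
y' = -4.5 + 1.25·sin(2.8798)·0.5 = -4.3382

(-2.1037, -4.3382, 2.8798)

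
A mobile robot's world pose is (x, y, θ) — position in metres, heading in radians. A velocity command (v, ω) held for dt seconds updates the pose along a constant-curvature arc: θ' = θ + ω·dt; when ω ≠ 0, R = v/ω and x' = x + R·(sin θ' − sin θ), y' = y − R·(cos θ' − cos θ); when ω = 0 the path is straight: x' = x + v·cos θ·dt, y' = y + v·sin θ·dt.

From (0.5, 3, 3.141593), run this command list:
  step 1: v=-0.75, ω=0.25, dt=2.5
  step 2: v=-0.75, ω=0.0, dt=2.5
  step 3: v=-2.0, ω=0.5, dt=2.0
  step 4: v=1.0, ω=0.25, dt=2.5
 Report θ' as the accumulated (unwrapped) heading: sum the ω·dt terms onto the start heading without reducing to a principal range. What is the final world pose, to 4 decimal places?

step 1: θ'=3.7666 (R=-3.0000) → pose (2.2553, 3.5671, 3.7666)
step 2: θ'=3.7666 (straight) → pose (3.7758, 4.6642, 3.7666)
step 3: θ'=4.7666 (R=-4.0000) → pose (5.4296, 8.1247, 4.7666)
step 4: θ'=5.3916 (R=4.0000) → pose (6.3114, 5.8287, 5.3916)

(6.3114, 5.8287, 5.3916)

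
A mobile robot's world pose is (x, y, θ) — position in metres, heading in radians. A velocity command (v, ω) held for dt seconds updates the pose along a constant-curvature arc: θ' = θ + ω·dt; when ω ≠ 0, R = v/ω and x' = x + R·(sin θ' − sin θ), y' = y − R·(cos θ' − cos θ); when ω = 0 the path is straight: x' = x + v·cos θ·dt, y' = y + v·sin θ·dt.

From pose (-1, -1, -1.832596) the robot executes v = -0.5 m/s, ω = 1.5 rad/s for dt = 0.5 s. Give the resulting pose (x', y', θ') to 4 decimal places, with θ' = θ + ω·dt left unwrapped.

(-1.0276, -0.7574, -1.0826)

θ' = -1.8326 + 1.5·0.5 = -1.0826
R = v/ω = -0.5/1.5 = -0.3333
x' = -1 + -0.3333·(sin -1.0826 − sin -1.8326) = -1.0276
y' = -1 − -0.3333·(cos -1.0826 − cos -1.8326) = -0.7574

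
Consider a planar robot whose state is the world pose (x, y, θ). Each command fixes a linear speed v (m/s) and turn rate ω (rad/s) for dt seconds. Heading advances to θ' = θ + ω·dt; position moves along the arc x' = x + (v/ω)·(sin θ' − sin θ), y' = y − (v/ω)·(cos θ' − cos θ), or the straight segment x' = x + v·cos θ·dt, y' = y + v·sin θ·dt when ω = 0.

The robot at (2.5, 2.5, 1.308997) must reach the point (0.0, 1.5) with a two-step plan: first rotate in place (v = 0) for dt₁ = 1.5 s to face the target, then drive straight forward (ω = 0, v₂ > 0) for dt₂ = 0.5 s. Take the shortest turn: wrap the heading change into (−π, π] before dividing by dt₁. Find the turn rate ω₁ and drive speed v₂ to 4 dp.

heading to target = atan2(1.5−2.5, 0−2.5) = -2.7611
Δθ = wrap(-2.7611 − 1.3090) = 2.2131; ω₁ = Δθ/dt₁ = 1.4754
distance = √((0−2.5)² + (1.5−2.5)²) = 2.6926; v₂ = distance/dt₂ = 5.3852

ω₁ = 1.4754, v₂ = 5.3852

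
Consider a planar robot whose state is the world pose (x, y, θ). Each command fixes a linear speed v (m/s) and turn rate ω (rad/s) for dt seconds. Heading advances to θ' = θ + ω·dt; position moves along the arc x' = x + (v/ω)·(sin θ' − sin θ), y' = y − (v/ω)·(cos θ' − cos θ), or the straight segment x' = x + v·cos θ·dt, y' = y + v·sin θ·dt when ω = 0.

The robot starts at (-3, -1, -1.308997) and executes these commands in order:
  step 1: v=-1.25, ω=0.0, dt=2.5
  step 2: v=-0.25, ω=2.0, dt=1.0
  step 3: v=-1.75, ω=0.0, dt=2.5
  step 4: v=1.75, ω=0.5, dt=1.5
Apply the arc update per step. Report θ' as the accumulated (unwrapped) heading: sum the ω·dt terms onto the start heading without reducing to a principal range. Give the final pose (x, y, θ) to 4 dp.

(-6.1406, 1.5384, 1.4410)

step 1: θ'=-1.3090 (straight) → pose (-3.8088, 2.0185, -1.3090)
step 2: θ'=0.6910 (R=-0.1250) → pose (-4.0092, 2.0825, 0.6910)
step 3: θ'=0.6910 (straight) → pose (-7.3806, -0.7057, 0.6910)
step 4: θ'=1.4410 (R=3.5000) → pose (-6.1406, 1.5384, 1.4410)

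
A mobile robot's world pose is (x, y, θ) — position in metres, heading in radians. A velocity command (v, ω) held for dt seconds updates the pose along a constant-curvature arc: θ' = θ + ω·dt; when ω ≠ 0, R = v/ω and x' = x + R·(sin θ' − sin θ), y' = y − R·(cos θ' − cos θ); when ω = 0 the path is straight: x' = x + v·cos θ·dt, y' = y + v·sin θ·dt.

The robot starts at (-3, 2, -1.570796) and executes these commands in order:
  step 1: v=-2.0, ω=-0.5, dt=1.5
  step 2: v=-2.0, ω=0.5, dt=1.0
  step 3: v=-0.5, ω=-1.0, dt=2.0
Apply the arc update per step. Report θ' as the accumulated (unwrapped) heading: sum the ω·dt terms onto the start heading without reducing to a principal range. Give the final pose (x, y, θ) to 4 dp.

(-0.1793, 6.7288, -3.8208)

step 1: θ'=-2.3208 (R=4.0000) → pose (-1.9268, 4.7266, -2.3208)
step 2: θ'=-1.8208 (R=-4.0000) → pose (-0.9779, 6.4635, -1.8208)
step 3: θ'=-3.8208 (R=0.5000) → pose (-0.1793, 6.7288, -3.8208)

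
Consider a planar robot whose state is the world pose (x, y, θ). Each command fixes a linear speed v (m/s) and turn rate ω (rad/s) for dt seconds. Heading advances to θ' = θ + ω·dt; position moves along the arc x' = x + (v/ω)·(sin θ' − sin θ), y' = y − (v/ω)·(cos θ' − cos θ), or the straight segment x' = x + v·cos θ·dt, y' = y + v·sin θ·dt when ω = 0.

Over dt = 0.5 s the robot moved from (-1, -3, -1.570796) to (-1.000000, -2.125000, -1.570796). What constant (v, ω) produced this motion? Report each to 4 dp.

v = -1.7500, ω = 0.0000

Δθ = -1.570796 − -1.570796 = 0.000000
ω = Δθ/dt = 0.000000/0.5 = 0.0000
ω = 0 → v = (Δx·cos θ + Δy·sin θ)/dt = -1.7500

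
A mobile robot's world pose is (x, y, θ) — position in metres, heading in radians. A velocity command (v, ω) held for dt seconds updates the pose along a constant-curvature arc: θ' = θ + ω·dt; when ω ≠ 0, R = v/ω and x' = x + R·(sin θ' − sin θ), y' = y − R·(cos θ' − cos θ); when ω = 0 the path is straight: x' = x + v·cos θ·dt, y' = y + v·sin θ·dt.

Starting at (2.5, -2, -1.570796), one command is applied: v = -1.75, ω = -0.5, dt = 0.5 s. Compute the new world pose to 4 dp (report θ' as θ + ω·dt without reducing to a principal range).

(2.6088, -1.1341, -1.8208)

θ' = -1.5708 + -0.5·0.5 = -1.8208
R = v/ω = -1.75/-0.5 = 3.5000
x' = 2.5 + 3.5000·(sin -1.8208 − sin -1.5708) = 2.6088
y' = -2 − 3.5000·(cos -1.8208 − cos -1.5708) = -1.1341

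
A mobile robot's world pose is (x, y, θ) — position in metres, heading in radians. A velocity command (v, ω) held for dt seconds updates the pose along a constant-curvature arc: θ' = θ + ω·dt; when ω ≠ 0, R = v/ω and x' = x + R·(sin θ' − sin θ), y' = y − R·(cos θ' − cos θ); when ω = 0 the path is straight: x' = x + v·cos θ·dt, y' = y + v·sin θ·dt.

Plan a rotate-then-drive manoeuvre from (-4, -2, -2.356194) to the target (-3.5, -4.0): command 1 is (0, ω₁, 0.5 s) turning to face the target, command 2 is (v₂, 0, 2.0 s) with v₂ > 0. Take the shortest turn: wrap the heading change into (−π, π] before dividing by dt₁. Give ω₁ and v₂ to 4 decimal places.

ω₁ = 2.0608, v₂ = 1.0308

heading to target = atan2(-4−-2, -3.5−-4) = -1.3258
Δθ = wrap(-1.3258 − -2.3562) = 1.0304; ω₁ = Δθ/dt₁ = 2.0608
distance = √((-3.5−-4)² + (-4−-2)²) = 2.0616; v₂ = distance/dt₂ = 1.0308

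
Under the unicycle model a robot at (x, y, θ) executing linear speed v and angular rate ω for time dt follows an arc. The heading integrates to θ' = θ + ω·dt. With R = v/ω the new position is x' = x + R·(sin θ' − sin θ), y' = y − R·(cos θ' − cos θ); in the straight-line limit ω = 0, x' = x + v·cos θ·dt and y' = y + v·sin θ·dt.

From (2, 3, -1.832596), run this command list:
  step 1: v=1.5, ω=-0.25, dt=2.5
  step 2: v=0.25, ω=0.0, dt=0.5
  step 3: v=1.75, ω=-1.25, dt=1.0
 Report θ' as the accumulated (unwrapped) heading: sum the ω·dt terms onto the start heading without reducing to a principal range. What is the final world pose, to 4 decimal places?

(-1.7365, -0.2730, -3.7076)

step 1: θ'=-2.4576 (R=-6.0000) → pose (-0.0042, -0.0974, -2.4576)
step 2: θ'=-2.4576 (straight) → pose (-0.1011, -0.1764, -2.4576)
step 3: θ'=-3.7076 (R=-1.4000) → pose (-1.7365, -0.2730, -3.7076)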